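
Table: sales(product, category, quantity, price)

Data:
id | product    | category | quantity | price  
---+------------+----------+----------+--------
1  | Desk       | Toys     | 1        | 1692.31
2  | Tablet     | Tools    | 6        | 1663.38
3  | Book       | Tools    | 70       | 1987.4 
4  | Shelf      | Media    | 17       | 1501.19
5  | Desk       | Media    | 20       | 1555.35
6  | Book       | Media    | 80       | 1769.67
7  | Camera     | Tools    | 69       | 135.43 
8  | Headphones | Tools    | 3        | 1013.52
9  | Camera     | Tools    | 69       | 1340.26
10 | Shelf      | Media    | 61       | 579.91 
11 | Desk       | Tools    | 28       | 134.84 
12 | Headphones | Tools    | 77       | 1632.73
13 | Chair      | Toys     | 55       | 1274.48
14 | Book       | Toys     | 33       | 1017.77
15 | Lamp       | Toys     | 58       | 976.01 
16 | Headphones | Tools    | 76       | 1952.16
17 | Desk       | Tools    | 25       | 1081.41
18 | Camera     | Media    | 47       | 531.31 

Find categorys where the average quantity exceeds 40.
SELECT category, AVG(quantity)
FROM sales
GROUP BY category
HAVING AVG(quantity) > 40

Result:
  Media: avg=45.00
  Tools: avg=47.00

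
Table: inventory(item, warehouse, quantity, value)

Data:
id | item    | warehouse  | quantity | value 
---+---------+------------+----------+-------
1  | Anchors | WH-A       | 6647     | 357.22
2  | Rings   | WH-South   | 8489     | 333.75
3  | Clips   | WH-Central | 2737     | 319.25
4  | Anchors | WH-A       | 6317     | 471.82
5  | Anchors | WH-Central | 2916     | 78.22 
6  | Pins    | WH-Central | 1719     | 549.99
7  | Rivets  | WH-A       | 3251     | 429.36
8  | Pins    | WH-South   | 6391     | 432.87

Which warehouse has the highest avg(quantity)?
SELECT warehouse, AVG(quantity) as val
FROM inventory
GROUP BY warehouse
ORDER BY val DESC
LIMIT 1

Result: WH-South with avg(quantity) = 7440.00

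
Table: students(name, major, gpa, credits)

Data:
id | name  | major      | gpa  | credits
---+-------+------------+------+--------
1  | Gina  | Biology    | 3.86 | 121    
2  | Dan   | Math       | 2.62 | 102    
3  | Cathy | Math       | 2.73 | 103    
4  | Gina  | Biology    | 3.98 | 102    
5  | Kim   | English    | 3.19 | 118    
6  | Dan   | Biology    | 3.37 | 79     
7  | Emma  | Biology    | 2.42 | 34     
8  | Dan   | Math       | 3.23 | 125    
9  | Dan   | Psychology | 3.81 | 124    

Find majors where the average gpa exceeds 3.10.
SELECT major, AVG(gpa)
FROM students
GROUP BY major
HAVING AVG(gpa) > 3.10

Result:
  Biology: avg=3.41
  English: avg=3.19
  Psychology: avg=3.81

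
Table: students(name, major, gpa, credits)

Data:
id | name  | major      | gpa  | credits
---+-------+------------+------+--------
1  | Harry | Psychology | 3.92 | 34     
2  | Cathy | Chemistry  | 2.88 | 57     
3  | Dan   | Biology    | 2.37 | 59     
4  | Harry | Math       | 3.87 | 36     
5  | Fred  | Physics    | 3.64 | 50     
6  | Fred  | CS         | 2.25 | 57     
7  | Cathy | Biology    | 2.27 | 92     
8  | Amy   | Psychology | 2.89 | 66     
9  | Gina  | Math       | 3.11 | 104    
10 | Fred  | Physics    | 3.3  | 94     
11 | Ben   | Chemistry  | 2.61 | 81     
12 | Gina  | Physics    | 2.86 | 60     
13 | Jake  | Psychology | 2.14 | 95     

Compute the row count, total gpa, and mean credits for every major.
SELECT major,
       COUNT(*) as cnt,
       SUM(gpa) as total_gpa,
       AVG(credits) as avg_credits
FROM students
GROUP BY major

Result:
  Biology: 2 records, 4.64 total gpa, 75.50 avg credits
  CS: 1 records, 2.25 total gpa, 57.00 avg credits
  Chemistry: 2 records, 5.49 total gpa, 69.00 avg credits
  Math: 2 records, 6.98 total gpa, 70.00 avg credits
  Physics: 3 records, 9.80 total gpa, 68.00 avg credits
  Psychology: 3 records, 8.95 total gpa, 65.00 avg credits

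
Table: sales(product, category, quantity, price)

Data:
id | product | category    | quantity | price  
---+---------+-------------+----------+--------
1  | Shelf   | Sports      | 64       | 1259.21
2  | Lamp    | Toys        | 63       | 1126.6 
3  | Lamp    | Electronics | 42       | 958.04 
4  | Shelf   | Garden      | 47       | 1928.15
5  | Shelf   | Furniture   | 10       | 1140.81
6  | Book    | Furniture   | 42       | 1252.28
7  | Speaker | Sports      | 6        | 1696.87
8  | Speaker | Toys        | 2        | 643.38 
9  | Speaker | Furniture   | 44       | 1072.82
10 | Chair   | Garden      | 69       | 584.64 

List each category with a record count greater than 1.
SELECT category, COUNT(*) as cnt
FROM sales
GROUP BY category
HAVING COUNT(*) > 1

Result:
  Furniture: 3
  Garden: 2
  Sports: 2
  Toys: 2

Note: HAVING filters groups after aggregation, WHERE filters rows before.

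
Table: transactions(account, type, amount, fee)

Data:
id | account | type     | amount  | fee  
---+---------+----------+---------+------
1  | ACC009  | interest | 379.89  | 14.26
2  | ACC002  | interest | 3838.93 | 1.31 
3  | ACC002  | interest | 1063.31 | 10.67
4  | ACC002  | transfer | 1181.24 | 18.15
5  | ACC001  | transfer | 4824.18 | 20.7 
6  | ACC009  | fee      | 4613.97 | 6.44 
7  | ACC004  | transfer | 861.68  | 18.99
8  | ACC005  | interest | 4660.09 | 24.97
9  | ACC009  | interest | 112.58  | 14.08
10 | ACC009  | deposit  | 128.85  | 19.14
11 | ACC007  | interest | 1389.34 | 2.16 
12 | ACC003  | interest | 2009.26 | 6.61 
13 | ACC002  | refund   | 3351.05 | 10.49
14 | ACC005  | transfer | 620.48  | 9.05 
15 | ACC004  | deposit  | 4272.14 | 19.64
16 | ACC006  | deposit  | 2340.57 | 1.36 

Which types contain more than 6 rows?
SELECT type, COUNT(*) as cnt
FROM transactions
GROUP BY type
HAVING COUNT(*) > 6

Result:
  interest: 7

Note: HAVING filters groups after aggregation, WHERE filters rows before.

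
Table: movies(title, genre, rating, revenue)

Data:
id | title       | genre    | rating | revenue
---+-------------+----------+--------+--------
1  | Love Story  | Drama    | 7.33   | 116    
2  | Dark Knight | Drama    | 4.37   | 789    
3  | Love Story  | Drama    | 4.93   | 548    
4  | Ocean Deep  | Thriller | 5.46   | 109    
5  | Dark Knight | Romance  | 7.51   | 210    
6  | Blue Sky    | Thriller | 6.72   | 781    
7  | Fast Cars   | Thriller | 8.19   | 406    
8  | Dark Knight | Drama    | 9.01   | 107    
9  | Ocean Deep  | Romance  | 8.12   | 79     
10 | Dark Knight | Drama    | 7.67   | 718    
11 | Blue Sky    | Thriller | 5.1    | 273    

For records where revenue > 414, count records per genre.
SELECT genre, COUNT(*)
FROM movies
WHERE revenue > 414
GROUP BY genre

Note: WHERE filters rows before grouping.

Result:
  Drama: 3
  Thriller: 1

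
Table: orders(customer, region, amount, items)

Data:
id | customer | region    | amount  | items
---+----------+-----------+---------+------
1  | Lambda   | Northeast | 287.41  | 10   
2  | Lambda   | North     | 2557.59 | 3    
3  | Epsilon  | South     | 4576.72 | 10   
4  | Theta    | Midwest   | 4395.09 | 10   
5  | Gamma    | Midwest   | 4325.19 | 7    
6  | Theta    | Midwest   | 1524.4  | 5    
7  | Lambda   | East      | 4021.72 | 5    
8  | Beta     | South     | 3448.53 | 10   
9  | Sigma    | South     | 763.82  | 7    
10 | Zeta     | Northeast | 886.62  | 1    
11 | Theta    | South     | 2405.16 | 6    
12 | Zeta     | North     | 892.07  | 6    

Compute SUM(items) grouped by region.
SELECT region, SUM(items) as result
FROM orders
GROUP BY region

Result:
  East: 5
  Midwest: 22
  North: 9
  Northeast: 11
  South: 33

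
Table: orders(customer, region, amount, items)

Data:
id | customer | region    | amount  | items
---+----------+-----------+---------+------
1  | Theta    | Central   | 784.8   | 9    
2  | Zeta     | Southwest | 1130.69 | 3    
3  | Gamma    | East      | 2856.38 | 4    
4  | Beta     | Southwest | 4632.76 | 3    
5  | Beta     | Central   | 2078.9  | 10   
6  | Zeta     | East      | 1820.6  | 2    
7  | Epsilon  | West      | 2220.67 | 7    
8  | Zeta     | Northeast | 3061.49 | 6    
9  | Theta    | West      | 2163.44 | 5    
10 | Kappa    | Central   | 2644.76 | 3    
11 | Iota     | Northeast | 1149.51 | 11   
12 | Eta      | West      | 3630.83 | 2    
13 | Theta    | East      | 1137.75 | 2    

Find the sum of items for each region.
SELECT region, SUM(items) as result
FROM orders
GROUP BY region

Result:
  Central: 22
  East: 8
  Northeast: 17
  Southwest: 6
  West: 14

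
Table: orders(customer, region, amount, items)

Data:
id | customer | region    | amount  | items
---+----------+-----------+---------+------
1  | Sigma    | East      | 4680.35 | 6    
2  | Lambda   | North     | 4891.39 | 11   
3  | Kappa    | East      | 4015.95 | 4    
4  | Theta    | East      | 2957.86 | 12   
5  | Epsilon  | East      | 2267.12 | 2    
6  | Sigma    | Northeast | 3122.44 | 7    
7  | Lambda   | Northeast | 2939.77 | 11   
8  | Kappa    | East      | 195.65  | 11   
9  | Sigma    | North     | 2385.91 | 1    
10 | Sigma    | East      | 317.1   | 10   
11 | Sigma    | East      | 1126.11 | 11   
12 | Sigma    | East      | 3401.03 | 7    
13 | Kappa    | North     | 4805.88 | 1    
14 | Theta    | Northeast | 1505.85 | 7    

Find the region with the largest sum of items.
SELECT region, SUM(items) as val
FROM orders
GROUP BY region
ORDER BY val DESC
LIMIT 1

Result: East with sum(items) = 63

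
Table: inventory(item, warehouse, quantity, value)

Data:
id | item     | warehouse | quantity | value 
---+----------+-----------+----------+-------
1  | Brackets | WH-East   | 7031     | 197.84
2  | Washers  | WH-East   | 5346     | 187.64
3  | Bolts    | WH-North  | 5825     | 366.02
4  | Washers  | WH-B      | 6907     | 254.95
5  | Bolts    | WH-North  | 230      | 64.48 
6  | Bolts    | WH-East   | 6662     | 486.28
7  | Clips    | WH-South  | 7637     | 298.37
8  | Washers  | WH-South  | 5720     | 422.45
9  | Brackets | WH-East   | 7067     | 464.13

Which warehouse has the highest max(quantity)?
SELECT warehouse, MAX(quantity) as val
FROM inventory
GROUP BY warehouse
ORDER BY val DESC
LIMIT 1

Result: WH-South with max(quantity) = 7637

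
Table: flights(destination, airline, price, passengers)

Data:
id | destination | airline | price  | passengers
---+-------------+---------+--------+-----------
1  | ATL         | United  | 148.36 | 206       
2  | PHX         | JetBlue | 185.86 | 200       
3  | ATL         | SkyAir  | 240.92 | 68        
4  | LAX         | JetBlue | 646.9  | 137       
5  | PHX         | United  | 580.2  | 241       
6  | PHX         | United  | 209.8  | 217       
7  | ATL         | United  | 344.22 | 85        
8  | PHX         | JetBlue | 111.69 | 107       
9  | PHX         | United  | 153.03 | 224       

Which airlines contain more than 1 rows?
SELECT airline, COUNT(*) as cnt
FROM flights
GROUP BY airline
HAVING COUNT(*) > 1

Result:
  JetBlue: 3
  United: 5

Note: HAVING filters groups after aggregation, WHERE filters rows before.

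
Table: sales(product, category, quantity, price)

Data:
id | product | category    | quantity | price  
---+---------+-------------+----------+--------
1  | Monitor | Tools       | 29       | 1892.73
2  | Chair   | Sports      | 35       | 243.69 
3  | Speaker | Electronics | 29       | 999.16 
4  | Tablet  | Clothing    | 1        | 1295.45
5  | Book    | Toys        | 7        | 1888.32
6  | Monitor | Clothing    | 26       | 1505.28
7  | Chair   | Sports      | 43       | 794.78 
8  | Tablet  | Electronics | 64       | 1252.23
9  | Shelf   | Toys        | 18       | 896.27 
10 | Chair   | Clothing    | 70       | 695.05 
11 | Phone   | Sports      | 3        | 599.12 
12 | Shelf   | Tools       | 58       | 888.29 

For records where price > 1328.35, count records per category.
SELECT category, COUNT(*)
FROM sales
WHERE price > 1328.35
GROUP BY category

Note: WHERE filters rows before grouping.

Result:
  Clothing: 1
  Tools: 1
  Toys: 1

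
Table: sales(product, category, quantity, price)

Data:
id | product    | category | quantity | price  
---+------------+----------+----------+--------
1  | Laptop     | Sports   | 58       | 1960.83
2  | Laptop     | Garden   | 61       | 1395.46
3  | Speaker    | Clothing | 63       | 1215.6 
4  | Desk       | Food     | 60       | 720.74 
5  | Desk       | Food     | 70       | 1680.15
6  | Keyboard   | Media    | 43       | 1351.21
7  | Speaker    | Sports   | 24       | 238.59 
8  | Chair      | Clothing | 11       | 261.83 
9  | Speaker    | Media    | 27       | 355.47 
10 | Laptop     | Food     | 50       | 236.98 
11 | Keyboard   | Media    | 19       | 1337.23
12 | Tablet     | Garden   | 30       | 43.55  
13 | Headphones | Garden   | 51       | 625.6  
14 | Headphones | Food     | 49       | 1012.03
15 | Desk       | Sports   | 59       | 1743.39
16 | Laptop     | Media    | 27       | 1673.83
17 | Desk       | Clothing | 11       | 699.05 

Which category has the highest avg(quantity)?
SELECT category, AVG(quantity) as val
FROM sales
GROUP BY category
ORDER BY val DESC
LIMIT 1

Result: Food with avg(quantity) = 57.25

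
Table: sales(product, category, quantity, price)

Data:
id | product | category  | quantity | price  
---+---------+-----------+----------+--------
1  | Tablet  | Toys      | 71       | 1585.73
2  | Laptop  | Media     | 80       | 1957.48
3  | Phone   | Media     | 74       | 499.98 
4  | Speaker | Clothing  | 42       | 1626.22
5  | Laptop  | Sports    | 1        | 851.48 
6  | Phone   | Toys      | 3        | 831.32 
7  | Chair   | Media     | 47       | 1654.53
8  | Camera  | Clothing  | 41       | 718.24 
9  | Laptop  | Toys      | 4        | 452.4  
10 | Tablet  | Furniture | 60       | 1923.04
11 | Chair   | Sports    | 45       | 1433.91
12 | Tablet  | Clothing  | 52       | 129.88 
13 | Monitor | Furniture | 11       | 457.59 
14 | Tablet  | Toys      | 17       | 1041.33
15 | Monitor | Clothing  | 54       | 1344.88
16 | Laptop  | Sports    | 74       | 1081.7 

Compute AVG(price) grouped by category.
SELECT category, AVG(price) as result
FROM sales
GROUP BY category

Result:
  Clothing: 954.81
  Furniture: 1190.32
  Media: 1370.66
  Sports: 1122.36
  Toys: 977.70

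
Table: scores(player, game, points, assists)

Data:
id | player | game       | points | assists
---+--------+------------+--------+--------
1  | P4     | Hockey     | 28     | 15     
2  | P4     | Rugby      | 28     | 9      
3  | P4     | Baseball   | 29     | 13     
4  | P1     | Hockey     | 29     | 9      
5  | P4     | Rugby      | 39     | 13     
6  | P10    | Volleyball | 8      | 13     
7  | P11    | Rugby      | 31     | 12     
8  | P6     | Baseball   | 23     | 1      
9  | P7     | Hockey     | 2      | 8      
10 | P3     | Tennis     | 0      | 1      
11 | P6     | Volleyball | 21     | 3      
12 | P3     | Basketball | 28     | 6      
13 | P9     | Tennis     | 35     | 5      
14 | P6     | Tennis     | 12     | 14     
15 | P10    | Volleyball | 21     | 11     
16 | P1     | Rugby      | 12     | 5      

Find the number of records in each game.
SELECT game, COUNT(*) as count
FROM scores
GROUP BY game

Result:
  Baseball: 2
  Basketball: 1
  Hockey: 3
  Rugby: 4
  Tennis: 3
  Volleyball: 3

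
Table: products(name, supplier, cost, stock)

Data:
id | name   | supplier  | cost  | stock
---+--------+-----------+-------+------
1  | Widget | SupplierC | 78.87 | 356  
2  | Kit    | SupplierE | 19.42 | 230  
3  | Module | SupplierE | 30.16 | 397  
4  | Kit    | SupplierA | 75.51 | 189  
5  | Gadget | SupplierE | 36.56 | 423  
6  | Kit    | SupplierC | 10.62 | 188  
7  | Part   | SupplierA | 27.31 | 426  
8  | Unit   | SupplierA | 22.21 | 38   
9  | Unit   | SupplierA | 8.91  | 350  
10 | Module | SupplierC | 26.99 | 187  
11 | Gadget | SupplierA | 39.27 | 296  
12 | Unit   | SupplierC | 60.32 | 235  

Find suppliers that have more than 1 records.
SELECT supplier, COUNT(*) as cnt
FROM products
GROUP BY supplier
HAVING COUNT(*) > 1

Result:
  SupplierA: 5
  SupplierC: 4
  SupplierE: 3

Note: HAVING filters groups after aggregation, WHERE filters rows before.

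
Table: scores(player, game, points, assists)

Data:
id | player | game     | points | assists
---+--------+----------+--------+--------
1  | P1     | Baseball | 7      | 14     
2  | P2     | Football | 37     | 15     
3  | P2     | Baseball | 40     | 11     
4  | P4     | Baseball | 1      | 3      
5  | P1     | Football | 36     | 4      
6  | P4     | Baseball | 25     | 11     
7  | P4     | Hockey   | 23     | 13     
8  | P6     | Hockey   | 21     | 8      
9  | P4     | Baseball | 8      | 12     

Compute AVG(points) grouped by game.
SELECT game, AVG(points) as result
FROM scores
GROUP BY game

Result:
  Baseball: 16.20
  Football: 36.50
  Hockey: 22.00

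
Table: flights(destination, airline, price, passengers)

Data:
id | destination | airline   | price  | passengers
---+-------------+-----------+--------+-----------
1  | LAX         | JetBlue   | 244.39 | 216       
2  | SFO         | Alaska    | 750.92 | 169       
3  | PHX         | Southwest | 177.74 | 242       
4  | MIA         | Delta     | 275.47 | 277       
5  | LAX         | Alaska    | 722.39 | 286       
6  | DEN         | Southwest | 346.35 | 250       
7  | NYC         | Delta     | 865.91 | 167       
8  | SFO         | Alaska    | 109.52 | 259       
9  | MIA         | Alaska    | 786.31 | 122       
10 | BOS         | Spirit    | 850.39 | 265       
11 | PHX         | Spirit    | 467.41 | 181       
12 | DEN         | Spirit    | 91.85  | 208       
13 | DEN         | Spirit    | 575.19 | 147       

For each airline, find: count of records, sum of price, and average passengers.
SELECT airline,
       COUNT(*) as cnt,
       SUM(price) as total_price,
       AVG(passengers) as avg_passengers
FROM flights
GROUP BY airline

Result:
  Alaska: 4 records, 2369.14 total price, 209.00 avg passengers
  Delta: 2 records, 1141.38 total price, 222.00 avg passengers
  JetBlue: 1 records, 244.39 total price, 216.00 avg passengers
  Southwest: 2 records, 524.09 total price, 246.00 avg passengers
  Spirit: 4 records, 1984.84 total price, 200.25 avg passengers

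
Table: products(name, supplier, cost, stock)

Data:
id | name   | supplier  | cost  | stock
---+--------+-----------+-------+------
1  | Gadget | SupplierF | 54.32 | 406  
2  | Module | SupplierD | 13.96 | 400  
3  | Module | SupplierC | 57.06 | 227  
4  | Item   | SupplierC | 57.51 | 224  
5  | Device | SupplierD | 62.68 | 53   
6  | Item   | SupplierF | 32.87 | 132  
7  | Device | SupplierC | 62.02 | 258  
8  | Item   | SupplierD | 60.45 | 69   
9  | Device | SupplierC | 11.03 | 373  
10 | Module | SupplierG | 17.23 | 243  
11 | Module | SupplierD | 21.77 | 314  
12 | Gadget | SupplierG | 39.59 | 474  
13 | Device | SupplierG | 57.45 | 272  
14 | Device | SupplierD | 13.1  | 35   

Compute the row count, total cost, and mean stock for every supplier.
SELECT supplier,
       COUNT(*) as cnt,
       SUM(cost) as total_cost,
       AVG(stock) as avg_stock
FROM products
GROUP BY supplier

Result:
  SupplierC: 4 records, 187.62 total cost, 270.50 avg stock
  SupplierD: 5 records, 171.96 total cost, 174.20 avg stock
  SupplierF: 2 records, 87.19 total cost, 269.00 avg stock
  SupplierG: 3 records, 114.27 total cost, 329.67 avg stock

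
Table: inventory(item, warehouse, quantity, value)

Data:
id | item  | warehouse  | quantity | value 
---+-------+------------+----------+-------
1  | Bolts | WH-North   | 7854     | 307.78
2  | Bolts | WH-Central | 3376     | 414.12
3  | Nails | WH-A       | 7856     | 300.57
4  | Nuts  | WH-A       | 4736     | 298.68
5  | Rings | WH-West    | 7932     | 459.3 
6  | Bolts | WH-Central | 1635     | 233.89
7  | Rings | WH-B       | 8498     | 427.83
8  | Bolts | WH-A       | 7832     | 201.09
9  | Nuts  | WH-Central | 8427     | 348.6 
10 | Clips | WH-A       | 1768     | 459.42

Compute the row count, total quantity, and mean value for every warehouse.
SELECT warehouse,
       COUNT(*) as cnt,
       SUM(quantity) as total_quantity,
       AVG(value) as avg_value
FROM inventory
GROUP BY warehouse

Result:
  WH-A: 4 records, 22192 total quantity, 314.94 avg value
  WH-B: 1 records, 8498 total quantity, 427.83 avg value
  WH-Central: 3 records, 13438 total quantity, 332.20 avg value
  WH-North: 1 records, 7854 total quantity, 307.78 avg value
  WH-West: 1 records, 7932 total quantity, 459.30 avg value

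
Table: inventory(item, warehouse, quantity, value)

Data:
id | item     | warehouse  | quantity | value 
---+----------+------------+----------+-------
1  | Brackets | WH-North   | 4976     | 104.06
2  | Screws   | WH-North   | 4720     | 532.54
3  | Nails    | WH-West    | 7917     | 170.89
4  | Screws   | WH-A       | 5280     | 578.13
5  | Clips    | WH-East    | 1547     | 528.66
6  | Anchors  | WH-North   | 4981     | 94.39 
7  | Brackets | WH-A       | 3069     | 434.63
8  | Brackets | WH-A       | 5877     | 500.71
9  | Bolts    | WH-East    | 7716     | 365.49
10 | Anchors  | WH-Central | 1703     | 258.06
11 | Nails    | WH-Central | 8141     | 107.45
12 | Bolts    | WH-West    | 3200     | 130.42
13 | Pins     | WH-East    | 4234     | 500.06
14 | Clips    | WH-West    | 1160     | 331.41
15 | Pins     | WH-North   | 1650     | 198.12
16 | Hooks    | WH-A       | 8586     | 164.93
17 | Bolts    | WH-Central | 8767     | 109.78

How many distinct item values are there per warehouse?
SELECT warehouse, COUNT(DISTINCT item)
FROM inventory
GROUP BY warehouse

Result:
  WH-A: 3 distinct
  WH-Central: 3 distinct
  WH-East: 3 distinct
  WH-North: 4 distinct
  WH-West: 3 distinct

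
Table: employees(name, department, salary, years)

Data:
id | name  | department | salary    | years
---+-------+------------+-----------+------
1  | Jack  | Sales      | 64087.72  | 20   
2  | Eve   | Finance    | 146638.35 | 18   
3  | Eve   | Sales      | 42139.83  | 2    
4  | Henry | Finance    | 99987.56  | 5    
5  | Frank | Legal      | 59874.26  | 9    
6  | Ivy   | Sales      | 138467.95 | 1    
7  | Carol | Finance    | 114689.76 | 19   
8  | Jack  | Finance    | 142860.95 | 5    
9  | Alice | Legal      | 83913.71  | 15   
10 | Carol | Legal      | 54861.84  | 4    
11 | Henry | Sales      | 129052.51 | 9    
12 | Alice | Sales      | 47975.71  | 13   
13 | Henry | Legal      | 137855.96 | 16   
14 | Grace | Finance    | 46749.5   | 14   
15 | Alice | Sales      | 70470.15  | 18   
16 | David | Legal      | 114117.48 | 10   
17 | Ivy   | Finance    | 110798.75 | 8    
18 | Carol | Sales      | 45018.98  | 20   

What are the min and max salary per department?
SELECT department, MIN(salary), MAX(salary)
FROM employees
GROUP BY department

Result:
  Finance: min=46749.50, max=146638.35
  Legal: min=54861.84, max=137855.96
  Sales: min=42139.83, max=138467.95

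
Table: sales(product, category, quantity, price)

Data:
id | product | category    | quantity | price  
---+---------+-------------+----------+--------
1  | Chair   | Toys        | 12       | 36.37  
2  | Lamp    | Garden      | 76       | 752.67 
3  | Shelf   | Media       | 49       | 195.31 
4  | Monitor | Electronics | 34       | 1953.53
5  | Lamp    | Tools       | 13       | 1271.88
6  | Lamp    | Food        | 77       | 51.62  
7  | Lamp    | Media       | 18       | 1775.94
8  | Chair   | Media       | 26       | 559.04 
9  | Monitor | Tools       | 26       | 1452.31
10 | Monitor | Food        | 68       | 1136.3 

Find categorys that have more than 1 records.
SELECT category, COUNT(*) as cnt
FROM sales
GROUP BY category
HAVING COUNT(*) > 1

Result:
  Food: 2
  Media: 3
  Tools: 2

Note: HAVING filters groups after aggregation, WHERE filters rows before.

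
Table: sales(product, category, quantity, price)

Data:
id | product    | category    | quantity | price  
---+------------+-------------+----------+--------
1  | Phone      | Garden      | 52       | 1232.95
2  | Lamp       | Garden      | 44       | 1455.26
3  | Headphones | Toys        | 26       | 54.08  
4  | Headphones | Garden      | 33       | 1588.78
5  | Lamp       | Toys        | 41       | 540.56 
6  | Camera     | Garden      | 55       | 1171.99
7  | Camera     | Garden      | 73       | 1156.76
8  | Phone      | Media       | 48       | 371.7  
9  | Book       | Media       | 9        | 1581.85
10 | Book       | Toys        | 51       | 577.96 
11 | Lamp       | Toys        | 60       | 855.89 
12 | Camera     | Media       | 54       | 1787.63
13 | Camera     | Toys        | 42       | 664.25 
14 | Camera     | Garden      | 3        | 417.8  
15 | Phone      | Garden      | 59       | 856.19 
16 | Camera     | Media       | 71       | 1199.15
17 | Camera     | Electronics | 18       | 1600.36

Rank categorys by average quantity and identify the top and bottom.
SELECT category, AVG(quantity)
FROM sales
GROUP BY category
ORDER BY AVG(quantity)

All groups:
  Electronics: 18.00
  Toys: 44.00
  Media: 45.50
  Garden: 45.57

Highest: Garden (45.57)
Lowest: Electronics (18.00)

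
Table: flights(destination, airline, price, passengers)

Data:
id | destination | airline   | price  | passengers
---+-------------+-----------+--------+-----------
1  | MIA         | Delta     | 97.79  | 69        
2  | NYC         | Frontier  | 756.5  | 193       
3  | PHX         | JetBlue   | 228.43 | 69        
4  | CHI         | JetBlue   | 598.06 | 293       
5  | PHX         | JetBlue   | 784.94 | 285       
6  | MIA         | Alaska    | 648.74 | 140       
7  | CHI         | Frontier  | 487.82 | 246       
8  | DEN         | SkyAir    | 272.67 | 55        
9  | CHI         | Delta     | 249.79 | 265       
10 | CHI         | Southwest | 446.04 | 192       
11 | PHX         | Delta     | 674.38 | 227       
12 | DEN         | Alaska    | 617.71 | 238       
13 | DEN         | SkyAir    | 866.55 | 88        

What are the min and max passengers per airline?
SELECT airline, MIN(passengers), MAX(passengers)
FROM flights
GROUP BY airline

Result:
  Alaska: min=140, max=238
  Delta: min=69, max=265
  Frontier: min=193, max=246
  JetBlue: min=69, max=293
  SkyAir: min=55, max=88
  Southwest: min=192, max=192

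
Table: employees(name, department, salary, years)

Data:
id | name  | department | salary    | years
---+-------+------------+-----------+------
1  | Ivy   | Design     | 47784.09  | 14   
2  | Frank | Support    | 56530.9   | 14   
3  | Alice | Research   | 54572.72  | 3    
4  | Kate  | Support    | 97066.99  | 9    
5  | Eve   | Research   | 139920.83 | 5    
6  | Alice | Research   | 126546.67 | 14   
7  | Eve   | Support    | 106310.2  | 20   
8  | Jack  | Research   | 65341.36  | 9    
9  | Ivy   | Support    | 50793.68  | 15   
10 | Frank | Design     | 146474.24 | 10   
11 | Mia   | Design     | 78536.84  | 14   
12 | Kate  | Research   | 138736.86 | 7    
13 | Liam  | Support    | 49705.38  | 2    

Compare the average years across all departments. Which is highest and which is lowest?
SELECT department, AVG(years)
FROM employees
GROUP BY department
ORDER BY AVG(years)

All groups:
  Research: 7.60
  Support: 12.00
  Design: 12.67

Highest: Design (12.67)
Lowest: Research (7.60)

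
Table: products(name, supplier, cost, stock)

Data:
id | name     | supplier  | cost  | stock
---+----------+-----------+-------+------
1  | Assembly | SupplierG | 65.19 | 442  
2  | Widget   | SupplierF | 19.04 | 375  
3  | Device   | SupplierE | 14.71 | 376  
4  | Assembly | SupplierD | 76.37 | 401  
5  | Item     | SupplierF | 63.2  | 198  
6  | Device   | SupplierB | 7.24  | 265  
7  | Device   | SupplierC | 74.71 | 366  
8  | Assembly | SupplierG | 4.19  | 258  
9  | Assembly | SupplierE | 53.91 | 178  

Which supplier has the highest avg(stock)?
SELECT supplier, AVG(stock) as val
FROM products
GROUP BY supplier
ORDER BY val DESC
LIMIT 1

Result: SupplierD with avg(stock) = 401.00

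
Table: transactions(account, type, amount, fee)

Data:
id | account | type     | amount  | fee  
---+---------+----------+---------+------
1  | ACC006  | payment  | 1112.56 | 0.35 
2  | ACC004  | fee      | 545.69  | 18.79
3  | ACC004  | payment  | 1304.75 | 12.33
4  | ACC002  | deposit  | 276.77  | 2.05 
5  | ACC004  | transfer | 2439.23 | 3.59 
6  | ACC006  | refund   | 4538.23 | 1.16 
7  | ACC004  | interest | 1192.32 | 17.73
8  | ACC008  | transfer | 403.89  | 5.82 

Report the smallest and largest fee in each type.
SELECT type, MIN(fee), MAX(fee)
FROM transactions
GROUP BY type

Result:
  deposit: min=2.05, max=2.05
  fee: min=18.79, max=18.79
  interest: min=17.73, max=17.73
  payment: min=0.35, max=12.33
  refund: min=1.16, max=1.16
  transfer: min=3.59, max=5.82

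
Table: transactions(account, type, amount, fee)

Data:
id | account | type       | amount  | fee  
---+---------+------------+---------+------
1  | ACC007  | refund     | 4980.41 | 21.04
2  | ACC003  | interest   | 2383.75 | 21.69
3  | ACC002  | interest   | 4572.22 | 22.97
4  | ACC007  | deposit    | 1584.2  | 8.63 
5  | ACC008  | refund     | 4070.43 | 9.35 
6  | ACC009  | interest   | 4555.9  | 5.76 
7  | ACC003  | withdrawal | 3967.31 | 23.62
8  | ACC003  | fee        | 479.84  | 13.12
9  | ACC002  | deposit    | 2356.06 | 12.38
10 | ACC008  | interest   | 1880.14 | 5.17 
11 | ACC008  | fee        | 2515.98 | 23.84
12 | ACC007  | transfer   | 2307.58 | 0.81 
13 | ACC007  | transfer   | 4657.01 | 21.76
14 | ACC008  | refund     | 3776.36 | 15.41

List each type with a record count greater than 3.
SELECT type, COUNT(*) as cnt
FROM transactions
GROUP BY type
HAVING COUNT(*) > 3

Result:
  interest: 4

Note: HAVING filters groups after aggregation, WHERE filters rows before.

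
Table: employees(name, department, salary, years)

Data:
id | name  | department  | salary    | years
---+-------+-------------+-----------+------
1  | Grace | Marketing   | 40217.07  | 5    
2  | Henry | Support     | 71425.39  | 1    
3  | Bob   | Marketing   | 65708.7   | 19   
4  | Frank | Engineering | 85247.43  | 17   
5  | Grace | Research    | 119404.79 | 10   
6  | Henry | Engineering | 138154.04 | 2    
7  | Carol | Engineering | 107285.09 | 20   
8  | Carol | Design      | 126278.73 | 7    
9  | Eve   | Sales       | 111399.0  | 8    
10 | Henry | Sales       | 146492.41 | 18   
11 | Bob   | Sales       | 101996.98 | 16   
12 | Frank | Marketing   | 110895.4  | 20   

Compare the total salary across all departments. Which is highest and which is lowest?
SELECT department, SUM(salary)
FROM employees
GROUP BY department
ORDER BY SUM(salary)

All groups:
  Support: 71425.39
  Research: 119404.79
  Design: 126278.73
  Marketing: 216821.17
  Engineering: 330686.56
  Sales: 359888.39

Highest: Sales (359888.39)
Lowest: Support (71425.39)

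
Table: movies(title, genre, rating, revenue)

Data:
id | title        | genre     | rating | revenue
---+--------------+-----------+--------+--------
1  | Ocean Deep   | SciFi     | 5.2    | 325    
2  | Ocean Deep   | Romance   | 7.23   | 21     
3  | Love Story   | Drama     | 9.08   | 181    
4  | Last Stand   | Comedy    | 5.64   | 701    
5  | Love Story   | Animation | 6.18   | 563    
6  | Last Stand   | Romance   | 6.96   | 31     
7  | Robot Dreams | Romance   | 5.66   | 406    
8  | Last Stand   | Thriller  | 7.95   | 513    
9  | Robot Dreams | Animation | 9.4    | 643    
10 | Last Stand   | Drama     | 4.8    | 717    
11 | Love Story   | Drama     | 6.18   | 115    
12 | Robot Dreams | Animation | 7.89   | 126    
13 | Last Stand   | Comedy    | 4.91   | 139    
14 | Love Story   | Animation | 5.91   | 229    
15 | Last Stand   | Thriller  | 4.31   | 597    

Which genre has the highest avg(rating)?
SELECT genre, AVG(rating) as val
FROM movies
GROUP BY genre
ORDER BY val DESC
LIMIT 1

Result: Animation with avg(rating) = 7.35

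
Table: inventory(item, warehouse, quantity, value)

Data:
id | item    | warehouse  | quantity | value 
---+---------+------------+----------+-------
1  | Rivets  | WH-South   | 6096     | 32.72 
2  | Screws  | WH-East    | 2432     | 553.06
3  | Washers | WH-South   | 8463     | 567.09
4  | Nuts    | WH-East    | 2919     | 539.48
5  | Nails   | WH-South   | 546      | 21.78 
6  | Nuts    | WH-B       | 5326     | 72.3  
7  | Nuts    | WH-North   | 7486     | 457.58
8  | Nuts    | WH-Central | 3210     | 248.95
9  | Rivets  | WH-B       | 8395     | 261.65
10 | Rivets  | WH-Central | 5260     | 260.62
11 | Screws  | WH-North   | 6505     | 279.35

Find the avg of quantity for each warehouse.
SELECT warehouse, AVG(quantity) as result
FROM inventory
GROUP BY warehouse

Result:
  WH-B: 6860.50
  WH-Central: 4235.00
  WH-East: 2675.50
  WH-North: 6995.50
  WH-South: 5035.00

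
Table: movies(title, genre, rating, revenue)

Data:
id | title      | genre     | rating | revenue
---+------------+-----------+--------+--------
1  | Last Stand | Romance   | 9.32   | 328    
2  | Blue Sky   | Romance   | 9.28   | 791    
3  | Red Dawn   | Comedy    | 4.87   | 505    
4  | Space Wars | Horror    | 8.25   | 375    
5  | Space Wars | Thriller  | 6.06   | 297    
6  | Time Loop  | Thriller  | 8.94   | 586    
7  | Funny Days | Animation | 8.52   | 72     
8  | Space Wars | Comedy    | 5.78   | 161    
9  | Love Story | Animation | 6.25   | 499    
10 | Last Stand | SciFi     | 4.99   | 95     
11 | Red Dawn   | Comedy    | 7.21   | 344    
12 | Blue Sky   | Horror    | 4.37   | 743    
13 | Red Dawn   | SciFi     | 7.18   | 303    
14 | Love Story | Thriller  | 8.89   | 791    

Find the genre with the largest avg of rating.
SELECT genre, AVG(rating) as val
FROM movies
GROUP BY genre
ORDER BY val DESC
LIMIT 1

Result: Romance with avg(rating) = 9.30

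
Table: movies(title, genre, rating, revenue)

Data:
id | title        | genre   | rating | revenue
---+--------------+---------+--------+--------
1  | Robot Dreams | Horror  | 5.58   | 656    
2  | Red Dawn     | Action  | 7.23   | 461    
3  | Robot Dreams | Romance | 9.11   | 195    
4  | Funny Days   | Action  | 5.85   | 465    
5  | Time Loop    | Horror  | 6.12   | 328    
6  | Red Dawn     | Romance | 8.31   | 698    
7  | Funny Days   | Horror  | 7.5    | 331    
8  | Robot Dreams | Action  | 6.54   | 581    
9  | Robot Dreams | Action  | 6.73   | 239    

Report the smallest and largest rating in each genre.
SELECT genre, MIN(rating), MAX(rating)
FROM movies
GROUP BY genre

Result:
  Action: min=5.85, max=7.23
  Horror: min=5.58, max=7.50
  Romance: min=8.31, max=9.11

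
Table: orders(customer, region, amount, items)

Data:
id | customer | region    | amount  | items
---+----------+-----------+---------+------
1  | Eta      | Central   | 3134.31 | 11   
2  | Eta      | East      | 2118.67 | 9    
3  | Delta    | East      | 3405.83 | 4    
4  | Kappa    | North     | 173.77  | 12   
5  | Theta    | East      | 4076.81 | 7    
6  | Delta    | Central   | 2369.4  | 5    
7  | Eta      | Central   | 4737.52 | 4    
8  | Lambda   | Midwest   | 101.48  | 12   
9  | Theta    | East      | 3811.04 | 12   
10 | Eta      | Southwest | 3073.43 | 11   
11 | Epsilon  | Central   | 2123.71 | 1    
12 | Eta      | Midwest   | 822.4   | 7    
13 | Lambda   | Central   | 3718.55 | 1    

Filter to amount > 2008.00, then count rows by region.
SELECT region, COUNT(*)
FROM orders
WHERE amount > 2008.00
GROUP BY region

Note: WHERE filters rows before grouping.

Result:
  Central: 5
  East: 4
  Southwest: 1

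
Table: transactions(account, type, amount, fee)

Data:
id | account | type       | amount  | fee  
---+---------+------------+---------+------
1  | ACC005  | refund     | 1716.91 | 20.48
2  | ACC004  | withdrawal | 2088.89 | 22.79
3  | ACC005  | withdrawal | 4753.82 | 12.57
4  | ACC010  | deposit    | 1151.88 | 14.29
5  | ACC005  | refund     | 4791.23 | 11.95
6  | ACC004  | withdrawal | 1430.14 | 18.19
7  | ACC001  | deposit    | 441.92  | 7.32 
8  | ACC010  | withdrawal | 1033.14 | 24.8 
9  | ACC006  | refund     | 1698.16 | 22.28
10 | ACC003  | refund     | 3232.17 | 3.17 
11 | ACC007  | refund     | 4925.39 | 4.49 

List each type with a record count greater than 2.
SELECT type, COUNT(*) as cnt
FROM transactions
GROUP BY type
HAVING COUNT(*) > 2

Result:
  refund: 5
  withdrawal: 4

Note: HAVING filters groups after aggregation, WHERE filters rows before.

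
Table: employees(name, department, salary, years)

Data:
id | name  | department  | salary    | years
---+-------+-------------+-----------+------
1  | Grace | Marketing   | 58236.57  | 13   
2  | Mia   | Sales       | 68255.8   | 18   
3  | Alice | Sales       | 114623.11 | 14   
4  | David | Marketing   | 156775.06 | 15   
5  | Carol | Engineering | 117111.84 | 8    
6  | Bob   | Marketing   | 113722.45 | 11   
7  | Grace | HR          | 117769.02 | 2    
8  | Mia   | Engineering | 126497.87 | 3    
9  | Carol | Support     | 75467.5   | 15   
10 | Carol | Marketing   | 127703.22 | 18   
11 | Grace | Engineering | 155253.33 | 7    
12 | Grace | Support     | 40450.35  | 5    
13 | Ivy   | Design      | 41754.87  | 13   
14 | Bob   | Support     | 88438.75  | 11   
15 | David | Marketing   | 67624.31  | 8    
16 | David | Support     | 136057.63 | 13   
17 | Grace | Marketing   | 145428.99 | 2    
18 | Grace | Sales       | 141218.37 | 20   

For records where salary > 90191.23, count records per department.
SELECT department, COUNT(*)
FROM employees
WHERE salary > 90191.23
GROUP BY department

Note: WHERE filters rows before grouping.

Result:
  Engineering: 3
  HR: 1
  Marketing: 4
  Sales: 2
  Support: 1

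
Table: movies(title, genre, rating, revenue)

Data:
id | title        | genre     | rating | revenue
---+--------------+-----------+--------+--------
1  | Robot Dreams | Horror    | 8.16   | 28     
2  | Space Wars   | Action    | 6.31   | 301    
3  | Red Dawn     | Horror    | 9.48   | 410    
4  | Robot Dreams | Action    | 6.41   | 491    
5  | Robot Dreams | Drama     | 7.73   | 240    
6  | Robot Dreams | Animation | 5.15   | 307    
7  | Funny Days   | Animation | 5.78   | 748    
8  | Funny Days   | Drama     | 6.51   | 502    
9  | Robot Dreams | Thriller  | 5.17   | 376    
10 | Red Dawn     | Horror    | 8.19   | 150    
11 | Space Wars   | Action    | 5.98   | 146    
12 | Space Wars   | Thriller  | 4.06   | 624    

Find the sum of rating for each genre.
SELECT genre, SUM(rating) as result
FROM movies
GROUP BY genre

Result:
  Action: 18.70
  Animation: 10.93
  Drama: 14.24
  Horror: 25.83
  Thriller: 9.23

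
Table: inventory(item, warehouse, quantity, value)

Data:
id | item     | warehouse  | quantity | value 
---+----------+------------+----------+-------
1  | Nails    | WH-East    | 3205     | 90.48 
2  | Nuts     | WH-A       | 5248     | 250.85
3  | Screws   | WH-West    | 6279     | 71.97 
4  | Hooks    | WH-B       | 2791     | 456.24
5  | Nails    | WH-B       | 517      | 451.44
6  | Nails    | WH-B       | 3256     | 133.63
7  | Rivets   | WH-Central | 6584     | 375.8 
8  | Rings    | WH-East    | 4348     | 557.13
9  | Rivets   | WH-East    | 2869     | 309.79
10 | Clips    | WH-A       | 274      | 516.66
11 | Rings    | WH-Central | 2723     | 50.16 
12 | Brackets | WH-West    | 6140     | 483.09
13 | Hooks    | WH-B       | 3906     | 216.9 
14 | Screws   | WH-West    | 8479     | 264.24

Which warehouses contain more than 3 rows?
SELECT warehouse, COUNT(*) as cnt
FROM inventory
GROUP BY warehouse
HAVING COUNT(*) > 3

Result:
  WH-B: 4

Note: HAVING filters groups after aggregation, WHERE filters rows before.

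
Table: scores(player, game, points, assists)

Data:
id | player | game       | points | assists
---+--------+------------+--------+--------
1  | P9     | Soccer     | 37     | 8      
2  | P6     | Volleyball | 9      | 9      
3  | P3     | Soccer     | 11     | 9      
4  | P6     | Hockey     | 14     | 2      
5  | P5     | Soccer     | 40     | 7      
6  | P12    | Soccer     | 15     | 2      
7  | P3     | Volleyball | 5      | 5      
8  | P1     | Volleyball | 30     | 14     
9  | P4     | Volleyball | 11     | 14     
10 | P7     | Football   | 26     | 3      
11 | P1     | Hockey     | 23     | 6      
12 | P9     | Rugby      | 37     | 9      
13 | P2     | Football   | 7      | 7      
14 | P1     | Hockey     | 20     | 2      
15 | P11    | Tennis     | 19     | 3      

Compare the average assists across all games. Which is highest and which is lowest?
SELECT game, AVG(assists)
FROM scores
GROUP BY game
ORDER BY AVG(assists)

All groups:
  Tennis: 3.00
  Hockey: 3.33
  Football: 5.00
  Soccer: 6.50
  Rugby: 9.00
  Volleyball: 10.50

Highest: Volleyball (10.50)
Lowest: Tennis (3.00)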